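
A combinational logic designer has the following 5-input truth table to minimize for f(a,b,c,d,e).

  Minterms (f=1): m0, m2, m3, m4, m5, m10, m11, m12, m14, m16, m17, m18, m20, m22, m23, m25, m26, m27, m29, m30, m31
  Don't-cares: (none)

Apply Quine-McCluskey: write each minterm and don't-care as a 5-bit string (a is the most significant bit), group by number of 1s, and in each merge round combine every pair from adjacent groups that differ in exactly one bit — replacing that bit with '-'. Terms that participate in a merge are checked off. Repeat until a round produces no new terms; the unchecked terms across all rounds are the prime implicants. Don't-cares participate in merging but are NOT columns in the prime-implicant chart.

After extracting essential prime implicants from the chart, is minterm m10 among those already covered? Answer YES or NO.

YES

[col 0] 00000*, 00010*, 00011*, 00100*, 00101*, 01010*, 01011*, 01100*, 01110*, 10000*, 10001*, 10010*, 10100*, 10110*, 10111*, 11001*, 11010*, 11011*, 11101*, 11110*, 11111*
[col 1] -0000*, -0010*, -0100*, -1010*, -1011*, -1110*, 0-010*, 0-011*, 0-100, 00-00*, 000-0*, 0001-*, 0010-, 01-10*, 0101-*, 011-0, 1-001, 1-010*, 1-110*, 1-111*, 10-00*, 10-10*, 100-0*, 1000-, 101-0*, 1011-*, 11-01*, 11-10*, 11-11*, 110-1*, 1101-*, 111-1*, 1111-*
[col 2] --010, -0-00, -00-0, -1-10, -101-, 0-01-, 1--10, 1-11-, 10--0, 11--1, 11-1-
Prime implicants: --010, -0-00, -00-0, -1-10, -101-, 0-01-, 0-100, 0010-, 011-0, 1--10, 1-001, 1-11-, 10--0, 1000-, 11--1, 11-1-
PI chart (minterm → PIs covering it):
  0 | -0-00,-00-0
  2 | --010,-00-0,0-01-
  3 | 0-01-  (sole → essential)
  4 | -0-00,0-100,0010-
  5 | 0010-  (sole → essential)
  10 | --010,-1-10,-101-,0-01-
  11 | -101-,0-01-
  12 | 0-100,011-0
  14 | -1-10,011-0
  16 | -0-00,-00-0,10--0,1000-
  17 | 1-001,1000-
  18 | --010,-00-0,1--10,10--0
  20 | -0-00,10--0
  22 | 1--10,1-11-,10--0
  23 | 1-11-  (sole → essential)
  25 | 1-001,11--1
  26 | --010,-1-10,-101-,1--10,11-1-
  27 | -101-,11--1,11-1-
  29 | 11--1  (sole → essential)
  30 | -1-10,1--10,1-11-,11-1-
  31 | 1-11-,11--1,11-1-
Essential prime implicants: 0-01-, 0010-, 1-11-, 11--1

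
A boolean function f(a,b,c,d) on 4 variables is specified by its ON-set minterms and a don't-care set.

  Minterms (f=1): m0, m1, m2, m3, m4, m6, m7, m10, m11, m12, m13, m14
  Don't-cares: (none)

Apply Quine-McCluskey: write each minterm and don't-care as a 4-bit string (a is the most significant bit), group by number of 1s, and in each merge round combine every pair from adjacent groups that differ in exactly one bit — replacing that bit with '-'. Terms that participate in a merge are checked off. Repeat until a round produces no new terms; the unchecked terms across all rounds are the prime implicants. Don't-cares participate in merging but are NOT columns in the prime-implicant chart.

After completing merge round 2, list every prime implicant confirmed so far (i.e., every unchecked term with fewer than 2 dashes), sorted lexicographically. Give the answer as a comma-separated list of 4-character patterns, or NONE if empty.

Round 0: 0000✓ 0001✓ 0010✓ 0011✓ 0100✓ 0110✓ 0111✓ 1010✓ 1011✓ 1100✓ 1101✓ 1110✓
Round 1: -010✓ -011✓ -100✓ -110✓ 0-00✓ 0-10✓ 0-11✓ 00-0✓ 00-1✓ 000-✓ 001-✓ 01-0✓ 011-✓ 1-10✓ 101-✓ 11-0✓ 110-
Round 2: --10 -01- -1-0 0--0 0-1- 00--
PIs = {--10, -01-, -1-0, 0--0, 0-1-, 00--, 110-}

110-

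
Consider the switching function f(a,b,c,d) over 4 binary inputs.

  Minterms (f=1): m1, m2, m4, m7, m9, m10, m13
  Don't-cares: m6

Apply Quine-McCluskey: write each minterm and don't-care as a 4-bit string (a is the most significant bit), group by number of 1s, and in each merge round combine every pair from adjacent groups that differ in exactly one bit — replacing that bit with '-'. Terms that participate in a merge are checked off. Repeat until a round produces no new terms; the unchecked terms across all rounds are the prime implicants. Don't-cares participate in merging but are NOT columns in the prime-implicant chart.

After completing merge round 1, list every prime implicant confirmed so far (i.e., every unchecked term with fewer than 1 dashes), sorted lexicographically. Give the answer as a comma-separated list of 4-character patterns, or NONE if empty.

NONE

[col 0] 0001*, 0010*, 0100*, 0110*, 0111*, 1001*, 1010*, 1101*
[col 1] -001, -010, 0-10, 01-0, 011-, 1-01
Prime implicants: -001, -010, 0-10, 01-0, 011-, 1-01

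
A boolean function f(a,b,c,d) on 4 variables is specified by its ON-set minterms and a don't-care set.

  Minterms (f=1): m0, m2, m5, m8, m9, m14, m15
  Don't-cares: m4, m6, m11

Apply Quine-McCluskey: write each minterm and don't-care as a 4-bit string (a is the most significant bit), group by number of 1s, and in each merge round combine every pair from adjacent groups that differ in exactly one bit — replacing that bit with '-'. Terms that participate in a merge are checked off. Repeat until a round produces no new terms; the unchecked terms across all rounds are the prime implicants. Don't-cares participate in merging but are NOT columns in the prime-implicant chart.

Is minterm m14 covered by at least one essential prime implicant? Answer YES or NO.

Round 0: 0000✓ 0010✓ 0100✓ 0101✓ 0110✓ 1000✓ 1001✓ 1011✓ 1110✓ 1111✓
Round 1: -000 -110 0-00✓ 0-10✓ 00-0✓ 01-0✓ 010- 1-11 10-1 100- 111-
Round 2: 0--0
PIs = {-000, -110, 0--0, 010-, 1-11, 10-1, 100-, 111-}
Coverage chart:
  m0: -000,0--0
  m2: 0--0 ←essential
  m5: 010- ←essential
  m8: -000,100-
  m9: 10-1,100-
  m14: -110,111-
  m15: 1-11,111-
Essential: 0--0, 010-

NO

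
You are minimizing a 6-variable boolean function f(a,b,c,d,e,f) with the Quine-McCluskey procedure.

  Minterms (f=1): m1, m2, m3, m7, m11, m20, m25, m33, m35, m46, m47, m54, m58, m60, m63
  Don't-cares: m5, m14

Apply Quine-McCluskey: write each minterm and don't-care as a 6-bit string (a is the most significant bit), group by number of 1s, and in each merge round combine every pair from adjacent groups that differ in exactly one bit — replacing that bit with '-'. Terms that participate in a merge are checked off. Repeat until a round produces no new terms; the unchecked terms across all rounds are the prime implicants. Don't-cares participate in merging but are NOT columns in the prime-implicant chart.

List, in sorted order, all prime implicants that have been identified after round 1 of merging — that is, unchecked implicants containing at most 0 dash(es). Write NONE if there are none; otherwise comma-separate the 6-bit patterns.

010100, 011001, 110110, 111010, 111100

size-2^0 implicants → 000001(✓)  000010(✓)  000011(✓)  000101(✓)  000111(✓)  001011(✓)  001110(✓)  010100  011001  100001(✓)  100011(✓)  101110(✓)  101111(✓)  110110  111010  111100  111111(✓)
size-2^1 implicants → -00001(✓)  -00011(✓)  -01110  00-011  000-01(✓)  000-11(✓)  0000-1(✓)  00001-  0001-1(✓)  1-1111  1000-1(✓)  10111-
size-2^2 implicants → -000-1  000--1
Unchecked terms (primes): -000-1, -01110, 00-011, 000--1, 00001-, 010100, 011001, 1-1111, 10111-, 110110, 111010, 111100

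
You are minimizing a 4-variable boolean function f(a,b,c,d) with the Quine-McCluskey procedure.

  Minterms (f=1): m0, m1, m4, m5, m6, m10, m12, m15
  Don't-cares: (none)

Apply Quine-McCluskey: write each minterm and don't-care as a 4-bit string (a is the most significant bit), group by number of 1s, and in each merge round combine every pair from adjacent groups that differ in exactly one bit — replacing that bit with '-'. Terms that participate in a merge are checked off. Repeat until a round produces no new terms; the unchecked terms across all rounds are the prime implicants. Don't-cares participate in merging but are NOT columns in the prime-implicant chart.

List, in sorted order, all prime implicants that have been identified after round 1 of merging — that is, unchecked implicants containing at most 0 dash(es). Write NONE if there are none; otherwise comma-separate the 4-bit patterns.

Round 0: 0000✓ 0001✓ 0100✓ 0101✓ 0110✓ 1010 1100✓ 1111
Round 1: -100 0-00✓ 0-01✓ 000-✓ 01-0 010-✓
Round 2: 0-0-
PIs = {-100, 0-0-, 01-0, 1010, 1111}

1010, 1111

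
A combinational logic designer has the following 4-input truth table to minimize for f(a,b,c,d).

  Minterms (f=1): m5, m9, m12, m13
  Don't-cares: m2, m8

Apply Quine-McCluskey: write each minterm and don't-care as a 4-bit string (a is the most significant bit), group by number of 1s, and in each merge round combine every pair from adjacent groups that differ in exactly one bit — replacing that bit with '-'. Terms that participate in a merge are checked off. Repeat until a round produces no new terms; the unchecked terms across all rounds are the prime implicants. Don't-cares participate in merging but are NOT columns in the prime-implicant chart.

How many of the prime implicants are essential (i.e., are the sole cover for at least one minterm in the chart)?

2

size-2^0 implicants → 0010  0101(✓)  1000(✓)  1001(✓)  1100(✓)  1101(✓)
size-2^1 implicants → -101  1-00(✓)  1-01(✓)  100-(✓)  110-(✓)
size-2^2 implicants → 1-0-
Unchecked terms (primes): -101, 0010, 1-0-
Minterm coverage:
  m5 ⊆ -101 [E]
  m9 ⊆ 1-0- [E]
  m12 ⊆ 1-0- [E]
  m13 ⊆ -101,1-0-
E = {-101, 1-0-}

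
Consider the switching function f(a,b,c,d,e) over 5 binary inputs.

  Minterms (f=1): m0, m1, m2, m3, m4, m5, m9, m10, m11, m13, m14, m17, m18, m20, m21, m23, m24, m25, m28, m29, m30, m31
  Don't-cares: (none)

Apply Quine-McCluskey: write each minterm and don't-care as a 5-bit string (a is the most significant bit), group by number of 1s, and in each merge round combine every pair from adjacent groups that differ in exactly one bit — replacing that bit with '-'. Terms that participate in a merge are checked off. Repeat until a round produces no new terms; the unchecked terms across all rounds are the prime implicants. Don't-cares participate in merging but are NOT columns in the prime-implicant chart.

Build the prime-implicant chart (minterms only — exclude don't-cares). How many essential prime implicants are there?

4

Round 0: 00000✓ 00001✓ 00010✓ 00011✓ 00100✓ 00101✓ 01001✓ 01010✓ 01011✓ 01101✓ 01110✓ 10001✓ 10010✓ 10100✓ 10101✓ 10111✓ 11000✓ 11001✓ 11100✓ 11101✓ 11110✓ 11111✓
Round 1: -0001✓ -0010 -0100✓ -0101✓ -1001✓ -1101✓ -1110 0-001✓ 0-010✓ 0-011✓ 0-101✓ 00-00✓ 00-01✓ 000-0✓ 000-1✓ 0000-✓ 0001-✓ 0010-✓ 01-01✓ 01-10 010-1✓ 0101-✓ 1-001✓ 1-100✓ 1-101✓ 1-111✓ 10-01✓ 101-1✓ 1010-✓ 11-00✓ 11-01✓ 1100-✓ 111-0✓ 111-1✓ 1110-✓ 1111-✓
Round 2: --001✓ --101✓ -0-01✓ -010- -1-01✓ 0--01✓ 0-0-1 0-01- 00-0- 000-- 1--01✓ 1-1-1 1-10- 11-0- 111--
Round 3: ---01
PIs = {---01, -0010, -010-, -1110, 0-0-1, 0-01-, 00-0-, 000--, 01-10, 1-1-1, 1-10-, 11-0-, 111--}
Coverage chart:
  m0: 00-0-,000--
  m1: ---01,0-0-1,00-0-,000--
  m2: -0010,0-01-,000--
  m3: 0-0-1,0-01-,000--
  m4: -010-,00-0-
  m5: ---01,-010-,00-0-
  m9: ---01,0-0-1
  m10: 0-01-,01-10
  m11: 0-0-1,0-01-
  m13: ---01 ←essential
  m14: -1110,01-10
  m17: ---01 ←essential
  m18: -0010 ←essential
  m20: -010-,1-10-
  m21: ---01,-010-,1-1-1,1-10-
  m23: 1-1-1 ←essential
  m24: 11-0- ←essential
  m25: ---01,11-0-
  m28: 1-10-,11-0-,111--
  m29: ---01,1-1-1,1-10-,11-0-,111--
  m30: -1110,111--
  m31: 1-1-1,111--
Essential: ---01, -0010, 1-1-1, 11-0-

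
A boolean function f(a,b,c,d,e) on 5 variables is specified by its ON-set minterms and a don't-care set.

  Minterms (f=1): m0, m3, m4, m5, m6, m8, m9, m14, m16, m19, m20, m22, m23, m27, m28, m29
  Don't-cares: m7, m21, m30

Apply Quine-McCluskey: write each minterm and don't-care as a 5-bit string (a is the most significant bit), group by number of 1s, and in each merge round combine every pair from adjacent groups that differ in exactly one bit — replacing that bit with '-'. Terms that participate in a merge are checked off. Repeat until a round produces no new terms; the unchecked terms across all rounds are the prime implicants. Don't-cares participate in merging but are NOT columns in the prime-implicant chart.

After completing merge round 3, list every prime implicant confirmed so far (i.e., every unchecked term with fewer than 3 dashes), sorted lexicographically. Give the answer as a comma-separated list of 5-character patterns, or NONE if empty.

--110, -0-00, -0-11, 0-000, 0100-, 1-011, 1-1-0, 1-10-

Round 0: 00000✓ 00011✓ 00100✓ 00101✓ 00110✓ 00111✓ 01000✓ 01001✓ 01110✓ 10000✓ 10011✓ 10100✓ 10101✓ 10110✓ 10111✓ 11011✓ 11100✓ 11101✓ 11110✓
Round 1: -0000✓ -0011✓ -0100✓ -0101✓ -0110✓ -0111✓ -1110✓ 0-000 0-110✓ 00-00✓ 00-11✓ 001-0✓ 001-1✓ 0010-✓ 0011-✓ 0100- 1-011 1-100✓ 1-101✓ 1-110✓ 10-00✓ 10-11✓ 101-0✓ 101-1✓ 1010-✓ 1011-✓ 111-0✓ 1110-✓
Round 2: --110 -0-00 -0-11 -01-0✓ -01-1✓ -010-✓ -011-✓ 001--✓ 1-1-0 1-10- 101--✓
Round 3: -01--
PIs = {--110, -0-00, -0-11, -01--, 0-000, 0100-, 1-011, 1-1-0, 1-10-}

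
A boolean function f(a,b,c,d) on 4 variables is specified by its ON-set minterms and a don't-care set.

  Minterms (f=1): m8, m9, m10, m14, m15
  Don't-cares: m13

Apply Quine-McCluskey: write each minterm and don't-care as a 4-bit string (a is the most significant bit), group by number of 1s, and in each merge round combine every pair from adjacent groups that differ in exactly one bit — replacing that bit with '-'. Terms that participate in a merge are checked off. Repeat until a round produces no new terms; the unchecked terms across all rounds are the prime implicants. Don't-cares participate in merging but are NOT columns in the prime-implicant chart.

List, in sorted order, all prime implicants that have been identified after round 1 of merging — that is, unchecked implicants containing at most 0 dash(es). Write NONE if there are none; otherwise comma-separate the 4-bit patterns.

NONE

Round 0: 1000✓ 1001✓ 1010✓ 1101✓ 1110✓ 1111✓
Round 1: 1-01 1-10 10-0 100- 11-1 111-
PIs = {1-01, 1-10, 10-0, 100-, 11-1, 111-}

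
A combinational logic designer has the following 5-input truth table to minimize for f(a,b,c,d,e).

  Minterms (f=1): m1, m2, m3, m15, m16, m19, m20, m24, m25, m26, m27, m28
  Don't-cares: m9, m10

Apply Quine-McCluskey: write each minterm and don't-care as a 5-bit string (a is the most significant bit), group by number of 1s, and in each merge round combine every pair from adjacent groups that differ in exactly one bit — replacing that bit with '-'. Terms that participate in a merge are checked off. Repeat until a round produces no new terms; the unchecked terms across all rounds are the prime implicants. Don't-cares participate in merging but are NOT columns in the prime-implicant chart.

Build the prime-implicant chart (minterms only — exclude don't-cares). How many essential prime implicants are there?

size-2^0 implicants → 00001(✓)  00010(✓)  00011(✓)  01001(✓)  01010(✓)  01111  10000(✓)  10011(✓)  10100(✓)  11000(✓)  11001(✓)  11010(✓)  11011(✓)  11100(✓)
size-2^1 implicants → -0011  -1001  -1010  0-001  0-010  000-1  0001-  1-000(✓)  1-011  1-100(✓)  10-00(✓)  11-00(✓)  110-0(✓)  110-1(✓)  1100-(✓)  1101-(✓)
size-2^2 implicants → 1--00  110--
Unchecked terms (primes): -0011, -1001, -1010, 0-001, 0-010, 000-1, 0001-, 01111, 1--00, 1-011, 110--
Minterm coverage:
  m1 ⊆ 0-001,000-1
  m2 ⊆ 0-010,0001-
  m3 ⊆ -0011,000-1,0001-
  m15 ⊆ 01111 [E]
  m16 ⊆ 1--00 [E]
  m19 ⊆ -0011,1-011
  m20 ⊆ 1--00 [E]
  m24 ⊆ 1--00,110--
  m25 ⊆ -1001,110--
  m26 ⊆ -1010,110--
  m27 ⊆ 1-011,110--
  m28 ⊆ 1--00 [E]
E = {01111, 1--00}

2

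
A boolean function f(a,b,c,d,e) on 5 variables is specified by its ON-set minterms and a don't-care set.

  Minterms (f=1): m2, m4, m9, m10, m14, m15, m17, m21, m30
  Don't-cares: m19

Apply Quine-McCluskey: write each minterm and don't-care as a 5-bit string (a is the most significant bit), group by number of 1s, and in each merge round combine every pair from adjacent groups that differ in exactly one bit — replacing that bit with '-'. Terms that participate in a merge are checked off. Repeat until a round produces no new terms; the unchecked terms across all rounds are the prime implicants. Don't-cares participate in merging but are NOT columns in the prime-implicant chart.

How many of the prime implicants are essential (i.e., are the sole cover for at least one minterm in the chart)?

6

[col 0] 00010*, 00100, 01001, 01010*, 01110*, 01111*, 10001*, 10011*, 10101*, 11110*
[col 1] -1110, 0-010, 01-10, 0111-, 10-01, 100-1
Prime implicants: -1110, 0-010, 00100, 01-10, 01001, 0111-, 10-01, 100-1
PI chart (minterm → PIs covering it):
  2 | 0-010  (sole → essential)
  4 | 00100  (sole → essential)
  9 | 01001  (sole → essential)
  10 | 0-010,01-10
  14 | -1110,01-10,0111-
  15 | 0111-  (sole → essential)
  17 | 10-01,100-1
  21 | 10-01  (sole → essential)
  30 | -1110  (sole → essential)
Essential prime implicants: -1110, 0-010, 00100, 01001, 0111-, 10-01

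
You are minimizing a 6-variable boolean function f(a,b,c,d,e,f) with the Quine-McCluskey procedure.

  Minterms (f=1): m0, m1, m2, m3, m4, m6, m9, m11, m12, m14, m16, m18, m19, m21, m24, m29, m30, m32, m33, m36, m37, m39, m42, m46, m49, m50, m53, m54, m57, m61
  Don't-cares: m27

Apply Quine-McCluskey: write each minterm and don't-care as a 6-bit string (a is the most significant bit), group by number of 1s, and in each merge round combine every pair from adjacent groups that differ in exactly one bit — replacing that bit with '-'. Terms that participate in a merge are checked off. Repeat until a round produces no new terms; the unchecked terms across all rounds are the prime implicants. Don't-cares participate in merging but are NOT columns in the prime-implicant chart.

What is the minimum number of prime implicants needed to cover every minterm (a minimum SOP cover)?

Round 0: 000000✓ 000001✓ 000010✓ 000011✓ 000100✓ 000110✓ 001001✓ 001011✓ 001100✓ 001110✓ 010000✓ 010010✓ 010011✓ 010101✓ 011000✓ 011011✓ 011101✓ 011110✓ 100000✓ 100001✓ 100100✓ 100101✓ 100111✓ 101010✓ 101110✓ 110001✓ 110010✓ 110101✓ 110110✓ 111001✓ 111101✓
Round 1: -00000✓ -00001✓ -00100✓ -01110 -10010 -10101✓ -11101✓ 0-0000✓ 0-0010✓ 0-0011✓ 0-1011✓ 0-1110 00-001✓ 00-011✓ 00-100✓ 00-110✓ 000-00✓ 000-10✓ 0000-0✓ 0000-1✓ 00000-✓ 00001-✓ 0001-0✓ 0010-1✓ 0011-0✓ 01-000 01-011✓ 01-101✓ 0100-0✓ 01001-✓ 1-0001✓ 1-0101✓ 100-00✓ 100-01✓ 10000-✓ 1001-1 10010-✓ 101-10 11-001✓ 11-101✓ 110-01✓ 110-10 111-01✓
Round 2: -00-00 -0000- -1-101 0--011 0-00-0 0-001- 00-0-1 00-1-0 000--0 0000-- 1-0-01 100-0- 11--01
PIs = {-00-00, -0000-, -01110, -1-101, -10010, 0--011, 0-00-0, 0-001-, 0-1110, 00-0-1, 00-1-0, 000--0, 0000--, 01-000, 1-0-01, 100-0-, 1001-1, 101-10, 11--01, 110-10}
Coverage chart:
  m0: -00-00,-0000-,0-00-0,000--0,0000--
  m1: -0000-,00-0-1,0000--
  m2: 0-00-0,0-001-,000--0,0000--
  m3: 0--011,0-001-,00-0-1,0000--
  m4: -00-00,00-1-0,000--0
  m6: 00-1-0,000--0
  m9: 00-0-1 ←essential
  m11: 0--011,00-0-1
  m12: 00-1-0 ←essential
  m14: -01110,0-1110,00-1-0
  m16: 0-00-0,01-000
  m18: -10010,0-00-0,0-001-
  m19: 0--011,0-001-
  m21: -1-101 ←essential
  m24: 01-000 ←essential
  m29: -1-101 ←essential
  m30: 0-1110 ←essential
  m32: -00-00,-0000-,100-0-
  m33: -0000-,1-0-01,100-0-
  m36: -00-00,100-0-
  m37: 1-0-01,100-0-,1001-1
  m39: 1001-1 ←essential
  m42: 101-10 ←essential
  m46: -01110,101-10
  m49: 1-0-01,11--01
  m50: -10010,110-10
  m53: -1-101,1-0-01,11--01
  m54: 110-10 ←essential
  m57: 11--01 ←essential
  m61: -1-101,11--01
Essential: -1-101, 0-1110, 00-0-1, 00-1-0, 01-000, 1001-1, 101-10, 11--01, 110-10
Petrick residual → -00-00, -0000-, 0-001-
Min cover (12 terms): b'c'e'f' + b'c'd'e' + bde'f + a'c'd'e + a'cdef' + a'b'd'f + a'b'df' + a'bd'e'f' + ab'c'df + ab'cef' + abe'f + abc'ef'

12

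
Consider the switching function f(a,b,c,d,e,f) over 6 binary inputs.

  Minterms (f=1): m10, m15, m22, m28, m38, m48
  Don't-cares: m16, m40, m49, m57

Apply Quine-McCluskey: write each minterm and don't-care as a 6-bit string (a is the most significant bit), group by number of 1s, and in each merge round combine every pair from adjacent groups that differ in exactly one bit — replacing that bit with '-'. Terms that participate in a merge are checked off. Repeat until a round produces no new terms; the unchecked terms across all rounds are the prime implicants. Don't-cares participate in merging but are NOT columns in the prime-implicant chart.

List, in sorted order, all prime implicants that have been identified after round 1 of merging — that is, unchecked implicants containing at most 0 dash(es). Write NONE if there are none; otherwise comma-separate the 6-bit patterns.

size-2^0 implicants → 001010  001111  010000(✓)  010110  011100  100110  101000  110000(✓)  110001(✓)  111001(✓)
size-2^1 implicants → -10000  11-001  11000-
Unchecked terms (primes): -10000, 001010, 001111, 010110, 011100, 100110, 101000, 11-001, 11000-

001010, 001111, 010110, 011100, 100110, 101000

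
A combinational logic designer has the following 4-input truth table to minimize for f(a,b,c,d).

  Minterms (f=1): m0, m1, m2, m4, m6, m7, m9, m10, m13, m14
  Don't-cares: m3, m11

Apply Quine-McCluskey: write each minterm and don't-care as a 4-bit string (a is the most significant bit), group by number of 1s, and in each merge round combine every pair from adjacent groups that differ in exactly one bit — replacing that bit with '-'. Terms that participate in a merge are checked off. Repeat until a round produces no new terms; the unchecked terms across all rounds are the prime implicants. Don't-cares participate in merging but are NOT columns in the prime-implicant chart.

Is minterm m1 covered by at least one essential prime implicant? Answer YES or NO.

NO

[col 0] 0000*, 0001*, 0010*, 0011*, 0100*, 0110*, 0111*, 1001*, 1010*, 1011*, 1101*, 1110*
[col 1] -001*, -010*, -011*, -110*, 0-00*, 0-10*, 0-11*, 00-0*, 00-1*, 000-*, 001-*, 01-0*, 011-*, 1-01, 1-10*, 10-1*, 101-*
[col 2] --10, -0-1, -01-, 0--0, 0-1-, 00--
Prime implicants: --10, -0-1, -01-, 0--0, 0-1-, 00--, 1-01
PI chart (minterm → PIs covering it):
  0 | 0--0,00--
  1 | -0-1,00--
  2 | --10,-01-,0--0,0-1-,00--
  4 | 0--0  (sole → essential)
  6 | --10,0--0,0-1-
  7 | 0-1-  (sole → essential)
  9 | -0-1,1-01
  10 | --10,-01-
  13 | 1-01  (sole → essential)
  14 | --10  (sole → essential)
Essential prime implicants: --10, 0--0, 0-1-, 1-01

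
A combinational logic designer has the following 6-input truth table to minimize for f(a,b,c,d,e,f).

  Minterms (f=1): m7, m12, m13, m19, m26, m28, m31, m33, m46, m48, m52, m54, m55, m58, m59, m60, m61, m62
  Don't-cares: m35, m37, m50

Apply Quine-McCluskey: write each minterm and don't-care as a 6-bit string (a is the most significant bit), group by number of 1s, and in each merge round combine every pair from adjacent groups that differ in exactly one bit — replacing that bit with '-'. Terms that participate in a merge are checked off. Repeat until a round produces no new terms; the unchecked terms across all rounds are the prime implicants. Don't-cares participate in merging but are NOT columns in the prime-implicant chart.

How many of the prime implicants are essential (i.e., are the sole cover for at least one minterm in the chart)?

[col 0] 000111, 001100*, 001101*, 010011, 011010*, 011100*, 011111, 100001*, 100011*, 100101*, 101110*, 110000*, 110010*, 110100*, 110110*, 110111*, 111010*, 111011*, 111100*, 111101*, 111110*
[col 1] -11010, -11100, 0-1100, 00110-, 1-1110, 100-01, 1000-1, 11-010*, 11-100*, 11-110*, 110-00*, 110-10*, 1100-0*, 1101-0*, 11011-, 111-10*, 11101-, 1111-0*, 11110-
[col 2] 11--10, 11-1-0, 110--0
Prime implicants: -11010, -11100, 0-1100, 000111, 00110-, 010011, 011111, 1-1110, 100-01, 1000-1, 11--10, 11-1-0, 110--0, 11011-, 11101-, 11110-
PI chart (minterm → PIs covering it):
  7 | 000111  (sole → essential)
  12 | 0-1100,00110-
  13 | 00110-  (sole → essential)
  19 | 010011  (sole → essential)
  26 | -11010  (sole → essential)
  28 | -11100,0-1100
  31 | 011111  (sole → essential)
  33 | 100-01,1000-1
  46 | 1-1110  (sole → essential)
  48 | 110--0  (sole → essential)
  52 | 11-1-0,110--0
  54 | 11--10,11-1-0,110--0,11011-
  55 | 11011-  (sole → essential)
  58 | -11010,11--10,11101-
  59 | 11101-  (sole → essential)
  60 | -11100,11-1-0,11110-
  61 | 11110-  (sole → essential)
  62 | 1-1110,11--10,11-1-0
Essential prime implicants: -11010, 000111, 00110-, 010011, 011111, 1-1110, 110--0, 11011-, 11101-, 11110-

10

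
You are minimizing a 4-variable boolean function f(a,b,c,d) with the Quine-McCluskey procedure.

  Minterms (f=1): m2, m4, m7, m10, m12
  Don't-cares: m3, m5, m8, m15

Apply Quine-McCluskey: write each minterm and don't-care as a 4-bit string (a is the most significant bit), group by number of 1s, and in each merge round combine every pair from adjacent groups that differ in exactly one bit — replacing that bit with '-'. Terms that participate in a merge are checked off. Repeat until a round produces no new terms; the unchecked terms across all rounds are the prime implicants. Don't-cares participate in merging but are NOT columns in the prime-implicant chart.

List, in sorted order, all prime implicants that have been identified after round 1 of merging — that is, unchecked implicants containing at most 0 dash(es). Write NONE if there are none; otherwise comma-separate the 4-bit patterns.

NONE

Round 0: 0010✓ 0011✓ 0100✓ 0101✓ 0111✓ 1000✓ 1010✓ 1100✓ 1111✓
Round 1: -010 -100 -111 0-11 001- 01-1 010- 1-00 10-0
PIs = {-010, -100, -111, 0-11, 001-, 01-1, 010-, 1-00, 10-0}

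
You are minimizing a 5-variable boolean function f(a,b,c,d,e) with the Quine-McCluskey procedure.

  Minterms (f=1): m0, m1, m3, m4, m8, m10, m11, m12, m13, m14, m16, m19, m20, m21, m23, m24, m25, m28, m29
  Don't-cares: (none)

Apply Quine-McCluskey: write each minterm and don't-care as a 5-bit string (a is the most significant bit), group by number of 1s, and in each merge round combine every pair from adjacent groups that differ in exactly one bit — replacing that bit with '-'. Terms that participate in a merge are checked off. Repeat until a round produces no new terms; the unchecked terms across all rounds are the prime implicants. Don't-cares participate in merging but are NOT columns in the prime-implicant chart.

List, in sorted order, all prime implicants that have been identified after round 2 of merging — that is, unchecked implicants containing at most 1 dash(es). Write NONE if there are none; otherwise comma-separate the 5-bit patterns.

-0011, 0-011, 000-1, 0000-, 0101-, 10-11, 101-1

size-2^0 implicants → 00000(✓)  00001(✓)  00011(✓)  00100(✓)  01000(✓)  01010(✓)  01011(✓)  01100(✓)  01101(✓)  01110(✓)  10000(✓)  10011(✓)  10100(✓)  10101(✓)  10111(✓)  11000(✓)  11001(✓)  11100(✓)  11101(✓)
size-2^1 implicants → -0000(✓)  -0011  -0100(✓)  -1000(✓)  -1100(✓)  -1101(✓)  0-000(✓)  0-011  0-100(✓)  00-00(✓)  000-1  0000-  01-00(✓)  01-10(✓)  010-0(✓)  0101-  011-0(✓)  0110-(✓)  1-000(✓)  1-100(✓)  1-101(✓)  10-00(✓)  10-11  101-1  1010-(✓)  11-00(✓)  11-01(✓)  1100-(✓)  1110-(✓)
size-2^2 implicants → --000(✓)  --100(✓)  -0-00(✓)  -1-00(✓)  -110-  0--00(✓)  01--0  1--00(✓)  1-10-  11-0-
size-2^3 implicants → ---00
Unchecked terms (primes): ---00, -0011, -110-, 0-011, 000-1, 0000-, 01--0, 0101-, 1-10-, 10-11, 101-1, 11-0-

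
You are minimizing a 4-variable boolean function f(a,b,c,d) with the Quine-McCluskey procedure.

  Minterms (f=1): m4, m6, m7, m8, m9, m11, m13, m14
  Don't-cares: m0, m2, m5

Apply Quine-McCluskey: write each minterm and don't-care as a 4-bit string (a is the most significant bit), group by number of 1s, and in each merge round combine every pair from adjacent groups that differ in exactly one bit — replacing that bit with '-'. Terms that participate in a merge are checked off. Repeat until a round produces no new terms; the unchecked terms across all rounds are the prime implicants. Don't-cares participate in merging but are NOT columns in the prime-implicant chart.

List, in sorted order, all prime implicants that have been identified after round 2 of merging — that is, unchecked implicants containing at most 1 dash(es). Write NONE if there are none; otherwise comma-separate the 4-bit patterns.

-000, -101, -110, 1-01, 10-1, 100-

size-2^0 implicants → 0000(✓)  0010(✓)  0100(✓)  0101(✓)  0110(✓)  0111(✓)  1000(✓)  1001(✓)  1011(✓)  1101(✓)  1110(✓)
size-2^1 implicants → -000  -101  -110  0-00(✓)  0-10(✓)  00-0(✓)  01-0(✓)  01-1(✓)  010-(✓)  011-(✓)  1-01  10-1  100-
size-2^2 implicants → 0--0  01--
Unchecked terms (primes): -000, -101, -110, 0--0, 01--, 1-01, 10-1, 100-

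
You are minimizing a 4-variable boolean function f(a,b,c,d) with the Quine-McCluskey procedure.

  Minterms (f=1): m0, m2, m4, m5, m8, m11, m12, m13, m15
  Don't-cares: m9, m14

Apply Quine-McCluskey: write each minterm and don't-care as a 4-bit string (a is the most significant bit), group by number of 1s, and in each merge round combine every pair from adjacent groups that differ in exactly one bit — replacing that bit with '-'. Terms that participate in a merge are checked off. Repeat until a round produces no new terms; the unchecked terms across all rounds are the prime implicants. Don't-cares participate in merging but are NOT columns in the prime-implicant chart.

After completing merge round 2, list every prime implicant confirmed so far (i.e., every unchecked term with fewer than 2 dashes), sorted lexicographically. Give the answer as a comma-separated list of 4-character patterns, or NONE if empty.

size-2^0 implicants → 0000(✓)  0010(✓)  0100(✓)  0101(✓)  1000(✓)  1001(✓)  1011(✓)  1100(✓)  1101(✓)  1110(✓)  1111(✓)
size-2^1 implicants → -000(✓)  -100(✓)  -101(✓)  0-00(✓)  00-0  010-(✓)  1-00(✓)  1-01(✓)  1-11(✓)  10-1(✓)  100-(✓)  11-0(✓)  11-1(✓)  110-(✓)  111-(✓)
size-2^2 implicants → --00  -10-  1--1  1-0-  11--
Unchecked terms (primes): --00, -10-, 00-0, 1--1, 1-0-, 11--

00-0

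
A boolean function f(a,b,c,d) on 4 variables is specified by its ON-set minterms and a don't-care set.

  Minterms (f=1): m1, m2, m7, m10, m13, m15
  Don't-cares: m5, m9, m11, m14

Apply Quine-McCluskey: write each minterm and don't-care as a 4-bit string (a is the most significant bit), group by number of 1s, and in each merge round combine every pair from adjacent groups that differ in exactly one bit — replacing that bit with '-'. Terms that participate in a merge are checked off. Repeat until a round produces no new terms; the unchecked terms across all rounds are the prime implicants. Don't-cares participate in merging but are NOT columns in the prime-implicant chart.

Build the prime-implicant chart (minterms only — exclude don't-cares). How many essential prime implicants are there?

[col 0] 0001*, 0010*, 0101*, 0111*, 1001*, 1010*, 1011*, 1101*, 1110*, 1111*
[col 1] -001*, -010, -101*, -111*, 0-01*, 01-1*, 1-01*, 1-10*, 1-11*, 10-1*, 101-*, 11-1*, 111-*
[col 2] --01, -1-1, 1--1, 1-1-
Prime implicants: --01, -010, -1-1, 1--1, 1-1-
PI chart (minterm → PIs covering it):
  1 | --01  (sole → essential)
  2 | -010  (sole → essential)
  7 | -1-1  (sole → essential)
  10 | -010,1-1-
  13 | --01,-1-1,1--1
  15 | -1-1,1--1,1-1-
Essential prime implicants: --01, -010, -1-1

3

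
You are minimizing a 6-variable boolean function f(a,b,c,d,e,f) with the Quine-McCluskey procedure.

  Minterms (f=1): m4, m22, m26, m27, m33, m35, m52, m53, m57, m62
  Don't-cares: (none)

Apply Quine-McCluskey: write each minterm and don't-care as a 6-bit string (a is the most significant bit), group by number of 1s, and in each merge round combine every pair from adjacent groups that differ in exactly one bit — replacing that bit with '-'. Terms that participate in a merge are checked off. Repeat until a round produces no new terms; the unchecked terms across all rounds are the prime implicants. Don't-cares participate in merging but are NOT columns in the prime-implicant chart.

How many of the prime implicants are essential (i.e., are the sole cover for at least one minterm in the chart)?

7

Round 0: 000100 010110 011010✓ 011011✓ 100001✓ 100011✓ 110100✓ 110101✓ 111001 111110
Round 1: 01101- 1000-1 11010-
PIs = {000100, 010110, 01101-, 1000-1, 11010-, 111001, 111110}
Coverage chart:
  m4: 000100 ←essential
  m22: 010110 ←essential
  m26: 01101- ←essential
  m27: 01101- ←essential
  m33: 1000-1 ←essential
  m35: 1000-1 ←essential
  m52: 11010- ←essential
  m53: 11010- ←essential
  m57: 111001 ←essential
  m62: 111110 ←essential
Essential: 000100, 010110, 01101-, 1000-1, 11010-, 111001, 111110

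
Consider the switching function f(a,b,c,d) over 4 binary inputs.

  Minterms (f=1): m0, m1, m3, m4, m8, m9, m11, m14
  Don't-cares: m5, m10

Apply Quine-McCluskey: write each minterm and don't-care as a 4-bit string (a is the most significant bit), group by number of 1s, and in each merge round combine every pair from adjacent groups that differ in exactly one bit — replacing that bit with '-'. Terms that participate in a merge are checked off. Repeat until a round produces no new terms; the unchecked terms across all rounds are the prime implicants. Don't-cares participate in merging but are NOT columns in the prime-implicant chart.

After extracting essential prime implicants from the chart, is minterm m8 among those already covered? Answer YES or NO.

NO

Round 0: 0000✓ 0001✓ 0011✓ 0100✓ 0101✓ 1000✓ 1001✓ 1010✓ 1011✓ 1110✓
Round 1: -000✓ -001✓ -011✓ 0-00✓ 0-01✓ 00-1✓ 000-✓ 010-✓ 1-10 10-0✓ 10-1✓ 100-✓ 101-✓
Round 2: -0-1 -00- 0-0- 10--
PIs = {-0-1, -00-, 0-0-, 1-10, 10--}
Coverage chart:
  m0: -00-,0-0-
  m1: -0-1,-00-,0-0-
  m3: -0-1 ←essential
  m4: 0-0- ←essential
  m8: -00-,10--
  m9: -0-1,-00-,10--
  m11: -0-1,10--
  m14: 1-10 ←essential
Essential: -0-1, 0-0-, 1-10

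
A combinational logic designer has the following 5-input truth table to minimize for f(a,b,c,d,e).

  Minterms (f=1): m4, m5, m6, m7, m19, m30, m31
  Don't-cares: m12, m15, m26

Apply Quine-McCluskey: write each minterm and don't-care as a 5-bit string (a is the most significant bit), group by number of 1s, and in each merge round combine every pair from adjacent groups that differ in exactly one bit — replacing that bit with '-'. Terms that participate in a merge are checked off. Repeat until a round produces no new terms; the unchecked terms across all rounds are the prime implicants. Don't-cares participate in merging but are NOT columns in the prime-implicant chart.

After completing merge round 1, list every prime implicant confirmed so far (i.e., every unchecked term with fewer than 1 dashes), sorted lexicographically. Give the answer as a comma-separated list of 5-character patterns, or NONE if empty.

10011

[col 0] 00100*, 00101*, 00110*, 00111*, 01100*, 01111*, 10011, 11010*, 11110*, 11111*
[col 1] -1111, 0-100, 0-111, 001-0*, 001-1*, 0010-*, 0011-*, 11-10, 1111-
[col 2] 001--
Prime implicants: -1111, 0-100, 0-111, 001--, 10011, 11-10, 1111-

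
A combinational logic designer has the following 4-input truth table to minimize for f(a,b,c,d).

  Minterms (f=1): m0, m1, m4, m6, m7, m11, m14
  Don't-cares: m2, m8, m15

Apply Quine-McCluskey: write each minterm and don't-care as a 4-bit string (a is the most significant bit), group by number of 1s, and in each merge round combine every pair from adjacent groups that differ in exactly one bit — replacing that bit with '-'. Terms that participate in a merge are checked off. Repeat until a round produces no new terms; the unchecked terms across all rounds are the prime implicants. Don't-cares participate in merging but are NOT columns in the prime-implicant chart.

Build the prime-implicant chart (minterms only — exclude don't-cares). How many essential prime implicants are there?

4

[col 0] 0000*, 0001*, 0010*, 0100*, 0110*, 0111*, 1000*, 1011*, 1110*, 1111*
[col 1] -000, -110*, -111*, 0-00*, 0-10*, 00-0*, 000-, 01-0*, 011-*, 1-11, 111-*
[col 2] -11-, 0--0
Prime implicants: -000, -11-, 0--0, 000-, 1-11
PI chart (minterm → PIs covering it):
  0 | -000,0--0,000-
  1 | 000-  (sole → essential)
  4 | 0--0  (sole → essential)
  6 | -11-,0--0
  7 | -11-  (sole → essential)
  11 | 1-11  (sole → essential)
  14 | -11-  (sole → essential)
Essential prime implicants: -11-, 0--0, 000-, 1-11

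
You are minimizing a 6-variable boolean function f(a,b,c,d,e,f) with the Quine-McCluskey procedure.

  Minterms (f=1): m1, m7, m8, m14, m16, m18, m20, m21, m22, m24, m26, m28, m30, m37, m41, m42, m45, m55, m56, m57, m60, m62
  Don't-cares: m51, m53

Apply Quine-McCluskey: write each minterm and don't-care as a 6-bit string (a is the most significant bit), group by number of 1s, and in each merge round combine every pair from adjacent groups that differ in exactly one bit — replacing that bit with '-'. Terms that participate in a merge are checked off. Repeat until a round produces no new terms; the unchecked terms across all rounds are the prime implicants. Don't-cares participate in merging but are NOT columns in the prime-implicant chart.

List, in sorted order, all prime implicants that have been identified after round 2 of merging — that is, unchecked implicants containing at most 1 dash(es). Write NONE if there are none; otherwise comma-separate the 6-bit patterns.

Round 0: 000001 000111 001000✓ 001110✓ 010000✓ 010010✓ 010100✓ 010101✓ 010110✓ 011000✓ 011010✓ 011100✓ 011110✓ 100101✓ 101001✓ 101010 101101✓ 110011✓ 110101✓ 110111✓ 111000✓ 111001✓ 111100✓ 111110✓
Round 1: -10101 -11000✓ -11100✓ -11110✓ 0-1000 0-1110 01-000✓ 01-010✓ 01-100✓ 01-110✓ 010-00✓ 010-10✓ 0100-0✓ 0101-0✓ 01010- 011-00✓ 011-10✓ 0110-0✓ 0111-0✓ 1-0101 1-1001 10-101 101-01 110-11 1101-1 111-00✓ 11100- 1111-0✓
Round 2: -11-00 -111-0 01--00✓ 01--10✓ 01-0-0✓ 01-1-0✓ 010--0✓ 011--0✓
Round 3: 01---0
PIs = {-10101, -11-00, -111-0, 0-1000, 0-1110, 000001, 000111, 01---0, 01010-, 1-0101, 1-1001, 10-101, 101-01, 101010, 110-11, 1101-1, 11100-}

-10101, 0-1000, 0-1110, 000001, 000111, 01010-, 1-0101, 1-1001, 10-101, 101-01, 101010, 110-11, 1101-1, 11100-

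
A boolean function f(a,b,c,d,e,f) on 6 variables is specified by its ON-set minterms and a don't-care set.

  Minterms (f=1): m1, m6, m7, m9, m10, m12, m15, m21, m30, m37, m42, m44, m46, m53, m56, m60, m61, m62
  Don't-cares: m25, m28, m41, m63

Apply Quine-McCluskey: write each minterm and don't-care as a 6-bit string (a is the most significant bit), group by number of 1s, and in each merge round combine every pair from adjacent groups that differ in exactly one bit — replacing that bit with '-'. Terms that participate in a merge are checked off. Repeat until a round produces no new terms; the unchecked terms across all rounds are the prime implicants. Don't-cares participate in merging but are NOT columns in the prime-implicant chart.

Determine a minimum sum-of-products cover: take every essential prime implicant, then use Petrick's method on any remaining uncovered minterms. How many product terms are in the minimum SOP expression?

11

[col 0] 000001*, 000110*, 000111*, 001001*, 001010*, 001100*, 001111*, 010101*, 011001*, 011100*, 011110*, 100101*, 101001*, 101010*, 101100*, 101110*, 110101*, 111000*, 111100*, 111101*, 111110*, 111111*
[col 1] -01001, -01010, -01100*, -10101, -11100*, -11110*, 0-1001, 0-1100*, 00-001, 00-111, 00011-, 0111-0*, 1-0101, 1-1100*, 1-1110*, 101-10, 1011-0*, 11-101, 111-00, 1111-0*, 1111-1*, 11110-*, 11111-*
[col 2] --1100, -111-0, 1-11-0, 1111--
Prime implicants: --1100, -01001, -01010, -10101, -111-0, 0-1001, 00-001, 00-111, 00011-, 1-0101, 1-11-0, 101-10, 11-101, 111-00, 1111--
PI chart (minterm → PIs covering it):
  1 | 00-001  (sole → essential)
  6 | 00011-  (sole → essential)
  7 | 00-111,00011-
  9 | -01001,0-1001,00-001
  10 | -01010  (sole → essential)
  12 | --1100  (sole → essential)
  15 | 00-111  (sole → essential)
  21 | -10101  (sole → essential)
  30 | -111-0  (sole → essential)
  37 | 1-0101  (sole → essential)
  42 | -01010,101-10
  44 | --1100,1-11-0
  46 | 1-11-0,101-10
  53 | -10101,1-0101,11-101
  56 | 111-00  (sole → essential)
  60 | --1100,-111-0,1-11-0,111-00,1111--
  61 | 11-101,1111--
  62 | -111-0,1-11-0,1111--
Essential prime implicants: --1100, -01010, -10101, -111-0, 00-001, 00-111, 00011-, 1-0101, 111-00
Petrick residual → 1-11-0, 11-101
Minimum SOP uses 11 PIs: cde'f' + b'cd'ef' + bc'de'f + bcdf' + a'b'd'e'f + a'b'def + a'b'c'de + ac'de'f + acdf' + abde'f + abce'f'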